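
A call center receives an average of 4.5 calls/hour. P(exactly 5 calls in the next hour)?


Poisson(λ=4.5): P(X=5) = e^(-λ)×λ^k/k!
= e^(-4.5) × 4.5^5 / 5!
≈ 0.01110899654 × 1845.28125 / 120 ≈ 0.170827

P(X=5) ≈ 0.170827 ≈ 17.08%


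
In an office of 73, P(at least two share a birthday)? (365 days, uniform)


P(all different) = Π(365-i)/365 for i=0..72
= 0.000439
P(match) = 1 - 0.000439 = 0.999561

P ≈ 0.9996 ≈ 99.96%


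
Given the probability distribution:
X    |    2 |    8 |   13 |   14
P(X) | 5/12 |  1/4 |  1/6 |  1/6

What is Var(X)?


E[X] = 22/3
E[X²] = 157/2
Var(X) = E[X²] - (E[X])² = 157/2 - 484/9 = 445/18

Var(X) = 445/18 ≈ 24.7222


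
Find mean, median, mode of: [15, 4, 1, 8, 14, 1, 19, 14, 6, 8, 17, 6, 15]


Sorted: [1, 1, 4, 6, 6, 8, 8, 14, 14, 15, 15, 17, 19]
Mean = 128/13
Median = 8
Freq: {15: 2, 4: 1, 1: 2, 8: 2, 14: 2, 19: 1, 6: 2, 17: 1}
Mode: [1, 6, 8, 14, 15]

Mean=128/13, Median=8, Mode=[1, 6, 8, 14, 15]


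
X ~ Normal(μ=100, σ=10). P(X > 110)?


z = (110-100)/10 = 1.0
P(X > 110) = 1 - P(Z ≤ 1.0) = 1 - 0.8413 = 0.1587

P(X > 110) ≈ 0.1587


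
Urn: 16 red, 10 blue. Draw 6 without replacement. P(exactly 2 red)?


Hypergeometric: C(16,2)×C(10,4)/C(26,6)
= 120×210/230230 = 360/3289

P(X=2) = 360/3289 ≈ 10.95%


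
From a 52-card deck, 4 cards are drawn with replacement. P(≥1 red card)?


P(not a red card) = 26/52 = 1/2
P(none in 4 draws) = (1/2)^4 = 1/16
P(≥1 red card) = 1 - 1/16 = 15/16

P = 15/16 ≈ 93.75%


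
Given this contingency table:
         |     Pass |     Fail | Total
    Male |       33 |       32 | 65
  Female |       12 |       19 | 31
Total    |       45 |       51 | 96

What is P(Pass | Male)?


P(Pass | Male) = 33/(33+32) = 33/65

P(Pass|Male) = 33/65 ≈ 50.77%


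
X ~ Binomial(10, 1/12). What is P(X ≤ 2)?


P(X ≤ 2) = Σ P(X=i) for i=0..2
P(X=0) = 25937424601/61917364224
P(X=1) = 11789738455/30958682112
P(X=2) = 1071794405/6879707136
Sum = 4930254263/5159780352

P(X ≤ 2) = 4930254263/5159780352 ≈ 95.55%


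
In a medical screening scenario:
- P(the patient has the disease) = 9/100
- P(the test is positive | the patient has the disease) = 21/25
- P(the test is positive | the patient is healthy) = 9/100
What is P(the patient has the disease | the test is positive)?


Using Bayes' theorem:
P(A|B) = P(B|A)·P(A) / P(B)

P(the test is positive) = 21/25 × 9/100 + 9/100 × 91/100
= 189/2500 + 819/10000 = 63/400

P(the patient has the disease|the test is positive) = (189/2500) / (63/400) = 12/25

P(the patient has the disease|the test is positive) = 12/25 ≈ 48.00%


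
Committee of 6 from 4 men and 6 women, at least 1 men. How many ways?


Count by #men:
  1M,5W: C(4,1)×C(6,5)=24
  2M,4W: C(4,2)×C(6,4)=90
  3M,3W: C(4,3)×C(6,3)=80
  4M,2W: C(4,4)×C(6,2)=15
Total = 209

209


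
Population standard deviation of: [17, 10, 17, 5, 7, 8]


Mean = 64/6 = 32/3
  (17-32/3)²=361/9
  (10-32/3)²=4/9
  (17-32/3)²=361/9
  (5-32/3)²=289/9
  (7-32/3)²=121/9
  (8-32/3)²=64/9
Σ(x-μ)² = 400/3
σ² = (400/3)/6 = 200/9

σ = √(200/9) ≈ 4.7140


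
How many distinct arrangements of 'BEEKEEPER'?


Letters: 9, freq: {'B': 1, 'E': 5, 'K': 1, 'P': 1, 'R': 1}
9!/(1!×5!×1!×1!×1!) = 362880/120 = 3024

3024


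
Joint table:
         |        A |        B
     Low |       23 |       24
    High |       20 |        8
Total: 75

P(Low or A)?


P(Low∨A) = P(Low) + P(A) - P(Low∧A)
= (47 + 43 - 23)/75 = 67/75

P = 67/75 ≈ 89.33%


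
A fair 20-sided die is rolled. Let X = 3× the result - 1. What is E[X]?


E[die] = (1+20)/2 = 21/2
E[X] = 3×21/2 - 1 = 61/2

E[X] = 61/2


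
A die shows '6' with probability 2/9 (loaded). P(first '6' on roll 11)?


Geometric: P(X=11) = (1-p)^(k-1)×p = (7/9)^10×2/9 = 564950498/31381059609

P(X=11) = 564950498/31381059609 ≈ 1.80%


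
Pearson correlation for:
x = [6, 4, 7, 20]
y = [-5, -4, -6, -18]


n=4, Σx=37, Σy=-33, Σxy=-448, Σx²=501, Σy²=401
r = (4×(-448) - 37×(-33))/√((4×501 - 37²)(4×401 - (-33)²))
= -571/√(635×515) = -571/√327025 ≈ -571/571.8610 ≈ -0.9985

r ≈ -0.9985


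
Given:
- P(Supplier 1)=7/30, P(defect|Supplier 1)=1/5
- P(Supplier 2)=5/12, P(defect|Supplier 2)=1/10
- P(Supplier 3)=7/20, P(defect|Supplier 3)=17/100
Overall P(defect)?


P(B) = Σ P(B|Aᵢ)×P(Aᵢ)
  1/5×7/30 = 7/150
  1/10×5/12 = 1/24
  17/100×7/20 = 119/2000
Sum = 887/6000

P(defect) = 887/6000 ≈ 14.78%


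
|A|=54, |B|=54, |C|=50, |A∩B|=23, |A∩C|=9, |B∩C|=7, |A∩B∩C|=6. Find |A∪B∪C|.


|A∪B∪C| = 54+54+50-23-9-7+6 = 125

|A∪B∪C| = 125


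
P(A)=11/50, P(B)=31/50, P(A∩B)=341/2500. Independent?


P(A)×P(B) = 341/2500
P(A∩B) = 341/2500
Equal ✓ → Independent

Yes, independent


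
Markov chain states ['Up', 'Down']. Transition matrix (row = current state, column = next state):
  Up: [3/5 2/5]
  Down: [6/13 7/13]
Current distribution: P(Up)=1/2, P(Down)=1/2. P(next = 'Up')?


P(next=Up) = Σᵢ P(now=i)×P(i→Up)
= 1/2×3/5 + 1/2×6/13
= 3/10 + 3/13 = 69/130

P = 69/130 ≈ 0.5308


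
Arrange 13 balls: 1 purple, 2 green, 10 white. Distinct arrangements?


13!/(1!×2!×10!) = 858

858


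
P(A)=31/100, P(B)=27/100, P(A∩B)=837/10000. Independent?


P(A)×P(B) = 837/10000
P(A∩B) = 837/10000
Equal ✓ → Independent

Yes, independent


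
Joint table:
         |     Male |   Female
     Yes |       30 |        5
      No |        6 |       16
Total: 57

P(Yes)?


P(Yes) = (30+5)/57 = 35/57

P(Yes) = 35/57 ≈ 61.40%


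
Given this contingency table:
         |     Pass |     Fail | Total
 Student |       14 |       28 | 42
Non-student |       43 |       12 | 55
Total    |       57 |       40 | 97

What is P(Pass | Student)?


P(Pass | Student) = 14/(14+28) = 14/42 = 1/3

P(Pass|Student) = 1/3 ≈ 33.33%


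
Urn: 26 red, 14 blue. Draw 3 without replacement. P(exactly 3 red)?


Hypergeometric: C(26,3)×C(14,0)/C(40,3)
= 2600×1/9880 = 5/19

P(X=3) = 5/19 ≈ 26.32%


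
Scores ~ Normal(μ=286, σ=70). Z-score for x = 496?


z = (x - μ)/σ = (496 - 286)/70 = 3.0

z = 3.0


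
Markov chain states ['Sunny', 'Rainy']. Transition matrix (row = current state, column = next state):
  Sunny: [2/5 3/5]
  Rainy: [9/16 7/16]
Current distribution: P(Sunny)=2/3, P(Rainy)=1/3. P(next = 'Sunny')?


P(next=Sunny) = Σᵢ P(now=i)×P(i→Sunny)
= 2/3×2/5 + 1/3×9/16
= 4/15 + 3/16 = 109/240

P = 109/240 ≈ 0.4542


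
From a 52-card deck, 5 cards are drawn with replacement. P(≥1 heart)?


P(not a heart) = 39/52 = 3/4
P(none in 5 draws) = (3/4)^5 = 243/1024
P(≥1 heart) = 1 - 243/1024 = 781/1024

P = 781/1024 ≈ 76.27%


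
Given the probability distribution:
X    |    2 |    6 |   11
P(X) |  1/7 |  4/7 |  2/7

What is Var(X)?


E[X] = 48/7
E[X²] = 390/7
Var(X) = E[X²] - (E[X])² = 390/7 - 2304/49 = 426/49

Var(X) = 426/49 ≈ 8.6939


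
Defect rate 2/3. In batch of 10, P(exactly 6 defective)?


Binomial: P(X=6) = C(10,6)×p^6×(1-p)^4
= 210 × 64/729 × 1/81 = 4480/19683

P(X=6) = 4480/19683 ≈ 22.76%


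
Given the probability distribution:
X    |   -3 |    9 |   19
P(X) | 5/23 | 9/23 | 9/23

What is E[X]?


E[X] = Σ x·P(X=x)
= (-3)×(5/23) + (9)×(9/23) + (19)×(9/23)
= 237/23

E[X] = 237/23


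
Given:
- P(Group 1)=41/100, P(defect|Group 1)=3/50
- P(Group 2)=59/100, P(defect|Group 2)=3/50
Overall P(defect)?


P(B) = Σ P(B|Aᵢ)×P(Aᵢ)
  3/50×41/100 = 123/5000
  3/50×59/100 = 177/5000
Sum = 3/50

P(defect) = 3/50 ≈ 6.00%


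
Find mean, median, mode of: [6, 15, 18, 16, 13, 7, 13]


Sorted: [6, 7, 13, 13, 15, 16, 18]
Mean = 88/7
Median = 13
Freq: {6: 1, 15: 1, 18: 1, 16: 1, 13: 2, 7: 1}
Mode: [13]

Mean=88/7, Median=13, Mode=13


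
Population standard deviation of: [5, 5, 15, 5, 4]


Mean = 34/5
  (5-34/5)²=81/25
  (5-34/5)²=81/25
  (15-34/5)²=1681/25
  (5-34/5)²=81/25
  (4-34/5)²=196/25
Σ(x-μ)² = 424/5
σ² = (424/5)/5 = 424/25

σ = √(424/25) ≈ 4.1183


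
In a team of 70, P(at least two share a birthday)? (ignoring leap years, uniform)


P(all different) = Π(365-i)/365 for i=0..69
= 0.000840
P(match) = 1 - 0.000840 = 0.999160

P ≈ 0.9992 ≈ 99.92%


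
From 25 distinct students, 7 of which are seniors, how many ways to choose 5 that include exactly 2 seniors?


Choose 2 of the 7 seniors and 3 of the other 18 students:
C(7,2)×C(18,3) = 21×816 = 17136

17136


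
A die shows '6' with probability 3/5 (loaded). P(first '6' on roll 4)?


Geometric: P(X=4) = (1-p)^(k-1)×p = (2/5)^3×3/5 = 24/625

P(X=4) = 24/625 ≈ 3.84%


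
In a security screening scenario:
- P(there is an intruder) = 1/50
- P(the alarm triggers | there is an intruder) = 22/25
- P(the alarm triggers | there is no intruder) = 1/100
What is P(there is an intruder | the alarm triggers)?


Using Bayes' theorem:
P(A|B) = P(B|A)·P(A) / P(B)

P(the alarm triggers) = 22/25 × 1/50 + 1/100 × 49/50
= 11/625 + 49/5000 = 137/5000

P(there is an intruder|the alarm triggers) = (11/625) / (137/5000) = 88/137

P(there is an intruder|the alarm triggers) = 88/137 ≈ 64.23%


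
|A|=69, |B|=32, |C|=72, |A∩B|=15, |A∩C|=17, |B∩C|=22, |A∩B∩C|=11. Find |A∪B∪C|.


|A∪B∪C| = 69+32+72-15-17-22+11 = 130

|A∪B∪C| = 130


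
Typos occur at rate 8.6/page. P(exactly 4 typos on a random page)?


Poisson(λ=8.6): P(X=4) = e^(-λ)×λ^k/k!
= e^(-8.6) × 8.6^4 / 4!
≈ 0.0001841057937 × 5470.0816 / 24 ≈ 0.041961

P(X=4) ≈ 0.041961 ≈ 4.20%


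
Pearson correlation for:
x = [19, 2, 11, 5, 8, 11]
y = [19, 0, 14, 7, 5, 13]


n=6, Σx=56, Σy=58, Σxy=733, Σx²=696, Σy²=800
r = (6×733 - 56×58)/√((6×696 - 56²)(6×800 - 58²))
= 1150/√(1040×1436) = 1150/√1493440 ≈ 1150/1222.0638 ≈ 0.9410

r ≈ 0.9410


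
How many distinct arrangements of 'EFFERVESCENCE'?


Letters: 13, freq: {'E': 5, 'F': 2, 'R': 1, 'V': 1, 'S': 1, 'C': 2, 'N': 1}
13!/(5!×2!×1!×1!×1!×2!×1!) = 6227020800/480 = 12972960

12972960


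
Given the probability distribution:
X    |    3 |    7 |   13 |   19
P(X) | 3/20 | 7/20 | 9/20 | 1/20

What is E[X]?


E[X] = Σ x·P(X=x)
= (3)×(3/20) + (7)×(7/20) + (13)×(9/20) + (19)×(1/20)
= 97/10

E[X] = 97/10


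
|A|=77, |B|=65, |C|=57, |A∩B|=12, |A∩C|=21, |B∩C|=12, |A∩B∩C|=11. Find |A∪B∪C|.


|A∪B∪C| = 77+65+57-12-21-12+11 = 165

|A∪B∪C| = 165


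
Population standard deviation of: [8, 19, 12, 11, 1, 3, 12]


Mean = 66/7
  (8-66/7)²=100/49
  (19-66/7)²=4489/49
  (12-66/7)²=324/49
  (11-66/7)²=121/49
  (1-66/7)²=3481/49
  (3-66/7)²=2025/49
  (12-66/7)²=324/49
Σ(x-μ)² = 1552/7
σ² = (1552/7)/7 = 1552/49

σ = √(1552/49) ≈ 5.6279


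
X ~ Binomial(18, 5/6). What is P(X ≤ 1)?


P(X ≤ 1) = Σ P(X=i) for i=0..1
P(X=0) = 1/101559956668416
P(X=1) = 5/5642219814912
Sum = 91/101559956668416

P(X ≤ 1) = 91/101559956668416 ≈ 0.00%


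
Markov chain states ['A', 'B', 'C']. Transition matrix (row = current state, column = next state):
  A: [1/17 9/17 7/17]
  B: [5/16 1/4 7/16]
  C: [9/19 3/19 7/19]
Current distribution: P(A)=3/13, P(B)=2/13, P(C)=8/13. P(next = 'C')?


P(next=C) = Σᵢ P(now=i)×P(i→C)
= 3/13×7/17 + 2/13×7/16 + 8/13×7/19
= 21/221 + 7/104 + 56/247 = 13069/33592

P = 13069/33592 ≈ 0.3891


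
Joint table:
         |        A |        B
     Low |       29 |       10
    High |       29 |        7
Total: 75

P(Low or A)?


P(Low∨A) = P(Low) + P(A) - P(Low∧A)
= (39 + 58 - 29)/75 = 68/75

P = 68/75 ≈ 90.67%


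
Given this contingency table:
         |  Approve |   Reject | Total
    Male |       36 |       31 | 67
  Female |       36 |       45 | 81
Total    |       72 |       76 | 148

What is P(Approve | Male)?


P(Approve | Male) = 36/(36+31) = 36/67

P(Approve|Male) = 36/67 ≈ 53.73%


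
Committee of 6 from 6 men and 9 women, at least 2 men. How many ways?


Count by #men:
  2M,4W: C(6,2)×C(9,4)=1890
  3M,3W: C(6,3)×C(9,3)=1680
  4M,2W: C(6,4)×C(9,2)=540
  5M,1W: C(6,5)×C(9,1)=54
  6M,0W: C(6,6)×C(9,0)=1
Total = 4165

4165


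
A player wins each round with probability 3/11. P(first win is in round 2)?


Geometric: P(X=2) = (1-p)^(k-1)×p = (8/11)^1×3/11 = 24/121

P(X=2) = 24/121 ≈ 19.83%


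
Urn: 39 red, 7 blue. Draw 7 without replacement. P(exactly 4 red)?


Hypergeometric: C(39,4)×C(7,3)/C(46,7)
= 82251×35/53524680 = 191919/3568312

P(X=4) = 191919/3568312 ≈ 5.38%


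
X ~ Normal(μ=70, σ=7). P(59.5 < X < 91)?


z₁=(59.5-70)/7=-1.5, z₂=(91-70)/7=3.0
P = Φ(3.0) - Φ(-1.5) = 0.998650 - 0.066807 = 0.931843 ≈ 0.9318

P(59.5 < X < 91) ≈ 0.9318


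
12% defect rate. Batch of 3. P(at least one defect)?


P(all good) = (22/25)^3 = 10648/15625
P(≥1 defect) = 4977/15625

P = 4977/15625 ≈ 31.85%


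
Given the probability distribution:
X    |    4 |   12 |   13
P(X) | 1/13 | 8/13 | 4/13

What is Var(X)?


E[X] = 152/13
E[X²] = 1844/13
Var(X) = E[X²] - (E[X])² = 1844/13 - 23104/169 = 868/169

Var(X) = 868/169 ≈ 5.1361


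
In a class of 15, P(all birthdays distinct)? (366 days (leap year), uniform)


P(all different) = Π(366-i)/366 for i=0..14
= (366/366)×(365/366)×...×(352/366)
= 0.747702

P ≈ 0.7477 ≈ 74.77%


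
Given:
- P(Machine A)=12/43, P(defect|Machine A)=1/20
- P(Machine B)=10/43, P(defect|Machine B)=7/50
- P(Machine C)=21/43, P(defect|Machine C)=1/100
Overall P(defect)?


P(B) = Σ P(B|Aᵢ)×P(Aᵢ)
  1/20×12/43 = 3/215
  7/50×10/43 = 7/215
  1/100×21/43 = 21/4300
Sum = 221/4300

P(defect) = 221/4300 ≈ 5.14%


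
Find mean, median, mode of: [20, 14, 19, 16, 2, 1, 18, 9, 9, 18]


Sorted: [1, 2, 9, 9, 14, 16, 18, 18, 19, 20]
Mean = 126/10 = 63/5
Median = 15
Freq: {20: 1, 14: 1, 19: 1, 16: 1, 2: 1, 1: 1, 18: 2, 9: 2}
Mode: [9, 18]

Mean=63/5, Median=15, Mode=[9, 18]


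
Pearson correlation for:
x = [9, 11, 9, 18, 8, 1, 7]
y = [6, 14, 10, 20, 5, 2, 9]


n=7, Σx=63, Σy=66, Σxy=763, Σx²=721, Σy²=842
r = (7×763 - 63×66)/√((7×721 - 63²)(7×842 - 66²))
= 1183/√(1078×1538) = 1183/√1657964 ≈ 1183/1287.6195 ≈ 0.9187

r ≈ 0.9187


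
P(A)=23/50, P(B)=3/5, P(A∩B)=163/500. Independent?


P(A)×P(B) = 69/250
P(A∩B) = 163/500
Not equal → NOT independent

No, not independent


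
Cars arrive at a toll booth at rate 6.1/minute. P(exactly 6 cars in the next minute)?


Poisson(λ=6.1): P(X=6) = e^(-λ)×λ^k/k!
= e^(-6.1) × 6.1^6 / 6!
≈ 0.002242867719 × 51520.374361 / 720 ≈ 0.160491

P(X=6) ≈ 0.160491 ≈ 16.05%


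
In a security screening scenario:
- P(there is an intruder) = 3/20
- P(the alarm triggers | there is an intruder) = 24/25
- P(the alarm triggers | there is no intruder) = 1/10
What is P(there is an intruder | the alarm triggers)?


Using Bayes' theorem:
P(A|B) = P(B|A)·P(A) / P(B)

P(the alarm triggers) = 24/25 × 3/20 + 1/10 × 17/20
= 18/125 + 17/200 = 229/1000

P(there is an intruder|the alarm triggers) = (18/125) / (229/1000) = 144/229

P(there is an intruder|the alarm triggers) = 144/229 ≈ 62.88%


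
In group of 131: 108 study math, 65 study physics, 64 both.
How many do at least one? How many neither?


|A∪B| = 108+65-64 = 109
Neither = 131-109 = 22

At least one: 109; Neither: 22


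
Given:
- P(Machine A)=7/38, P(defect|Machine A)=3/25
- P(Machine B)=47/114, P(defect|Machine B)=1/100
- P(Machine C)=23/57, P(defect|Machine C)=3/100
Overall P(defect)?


P(B) = Σ P(B|Aᵢ)×P(Aᵢ)
  3/25×7/38 = 21/950
  1/100×47/114 = 47/11400
  3/100×23/57 = 23/1900
Sum = 23/600

P(defect) = 23/600 ≈ 3.83%


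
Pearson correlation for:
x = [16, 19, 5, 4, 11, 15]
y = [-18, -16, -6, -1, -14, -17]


n=6, Σx=70, Σy=-72, Σxy=-1035, Σx²=1004, Σy²=1102
r = (6×(-1035) - 70×(-72))/√((6×1004 - 70²)(6×1102 - (-72)²))
= -1170/√(1124×1428) = -1170/√1605072 ≈ -1170/1266.9144 ≈ -0.9235

r ≈ -0.9235


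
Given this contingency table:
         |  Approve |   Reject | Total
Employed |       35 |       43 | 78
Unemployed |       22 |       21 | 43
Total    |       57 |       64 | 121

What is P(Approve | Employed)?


P(Approve | Employed) = 35/(35+43) = 35/78

P(Approve|Employed) = 35/78 ≈ 44.87%


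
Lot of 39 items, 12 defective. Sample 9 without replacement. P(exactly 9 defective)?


Hypergeometric: C(12,9)×C(27,0)/C(39,9)
= 220×1/211915132 = 5/4816253

P(X=9) = 5/4816253 ≈ 0.00%


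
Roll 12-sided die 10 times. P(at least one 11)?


P(no 11)^10 = (11/12)^10 = 25937424601/61917364224
P(≥1) = 1 - 25937424601/61917364224 = 35979939623/61917364224

P = 35979939623/61917364224 ≈ 58.11%


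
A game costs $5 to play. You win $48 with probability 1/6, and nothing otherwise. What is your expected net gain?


E[gain] = (48-5)×1/6 + (-5)×5/6
= 43/6 - 25/6 = 3

Expected net gain = $3 ≈ $3.00


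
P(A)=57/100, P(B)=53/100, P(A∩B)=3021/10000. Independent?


P(A)×P(B) = 3021/10000
P(A∩B) = 3021/10000
Equal ✓ → Independent

Yes, independent


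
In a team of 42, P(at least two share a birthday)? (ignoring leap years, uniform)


P(all different) = Π(365-i)/365 for i=0..41
= 0.085970
P(match) = 1 - 0.085970 = 0.914030

P ≈ 0.9140 ≈ 91.40%


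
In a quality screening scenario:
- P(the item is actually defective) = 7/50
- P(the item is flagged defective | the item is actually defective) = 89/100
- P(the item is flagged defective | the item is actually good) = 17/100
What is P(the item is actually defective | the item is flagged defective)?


Using Bayes' theorem:
P(A|B) = P(B|A)·P(A) / P(B)

P(the item is flagged defective) = 89/100 × 7/50 + 17/100 × 43/50
= 623/5000 + 731/5000 = 677/2500

P(the item is actually defective|the item is flagged defective) = (623/5000) / (677/2500) = 623/1354

P(the item is actually defective|the item is flagged defective) = 623/1354 ≈ 46.01%


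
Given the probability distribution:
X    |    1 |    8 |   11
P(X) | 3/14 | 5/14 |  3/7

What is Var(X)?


E[X] = 109/14
E[X²] = 1049/14
Var(X) = E[X²] - (E[X])² = 1049/14 - 11881/196 = 2805/196

Var(X) = 2805/196 ≈ 14.3112


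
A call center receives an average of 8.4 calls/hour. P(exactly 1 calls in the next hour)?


Poisson(λ=8.4): P(X=1) = e^(-λ)×λ^k/k!
= e^(-8.4) × 8.4^1 / 1!
≈ 0.0002248673242 × 8.4 / 1 ≈ 0.001889

P(X=1) ≈ 0.001889 ≈ 0.19%


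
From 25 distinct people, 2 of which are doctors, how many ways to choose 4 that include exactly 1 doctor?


Choose 1 of the 2 doctors and 3 of the other 23 people:
C(2,1)×C(23,3) = 2×1771 = 3542

3542


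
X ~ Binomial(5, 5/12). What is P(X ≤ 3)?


P(X ≤ 3) = Σ P(X=i) for i=0..3
P(X=0) = 16807/248832
P(X=1) = 60025/248832
P(X=2) = 42875/124416
P(X=3) = 30625/124416
Sum = 27979/31104

P(X ≤ 3) = 27979/31104 ≈ 89.95%


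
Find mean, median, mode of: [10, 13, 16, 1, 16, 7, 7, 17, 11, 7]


Sorted: [1, 7, 7, 7, 10, 11, 13, 16, 16, 17]
Mean = 105/10 = 21/2
Median = 21/2
Freq: {10: 1, 13: 1, 16: 2, 1: 1, 7: 3, 17: 1, 11: 1}
Mode: [7]

Mean=21/2, Median=21/2, Mode=7


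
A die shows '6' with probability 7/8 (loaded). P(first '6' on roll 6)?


Geometric: P(X=6) = (1-p)^(k-1)×p = (1/8)^5×7/8 = 7/262144

P(X=6) = 7/262144 ≈ 0.00%


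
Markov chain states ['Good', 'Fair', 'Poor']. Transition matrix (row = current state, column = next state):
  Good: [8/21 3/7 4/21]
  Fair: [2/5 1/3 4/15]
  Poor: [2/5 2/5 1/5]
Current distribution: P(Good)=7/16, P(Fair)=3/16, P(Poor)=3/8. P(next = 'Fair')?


P(next=Fair) = Σᵢ P(now=i)×P(i→Fair)
= 7/16×3/7 + 3/16×1/3 + 3/8×2/5
= 3/16 + 1/16 + 3/20 = 2/5

P = 2/5 ≈ 0.4000


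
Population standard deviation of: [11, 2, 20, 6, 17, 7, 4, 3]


Mean = 70/8 = 35/4
  (11-35/4)²=81/16
  (2-35/4)²=729/16
  (20-35/4)²=2025/16
  (6-35/4)²=121/16
  (17-35/4)²=1089/16
  (7-35/4)²=49/16
  (4-35/4)²=361/16
  (3-35/4)²=529/16
Σ(x-μ)² = 623/2
σ² = (623/2)/8 = 623/16

σ = √(623/16) ≈ 6.2400


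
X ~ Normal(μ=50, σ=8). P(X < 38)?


z = (38-50)/8 = -1.5
P(Z < -1.5) = 0.0668

P(X < 38) ≈ 0.0668


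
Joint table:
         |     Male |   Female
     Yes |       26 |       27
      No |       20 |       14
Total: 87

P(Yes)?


P(Yes) = (26+27)/87 = 53/87

P(Yes) = 53/87 ≈ 60.92%


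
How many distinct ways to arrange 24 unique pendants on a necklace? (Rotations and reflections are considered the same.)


Free circular arrangements: rotations and reflections both identified.
(n-1)!/2 = 23!/2 = 25852016738884976640000/2 = 12926008369442488320000

12926008369442488320000


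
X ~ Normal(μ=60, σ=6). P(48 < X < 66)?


z₁=(48-60)/6=-2.0, z₂=(66-60)/6=1.0
P = Φ(1.0) - Φ(-2.0) = 0.841345 - 0.022750 = 0.818595 ≈ 0.8186

P(48 < X < 66) ≈ 0.8186


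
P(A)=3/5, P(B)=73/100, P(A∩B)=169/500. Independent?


P(A)×P(B) = 219/500
P(A∩B) = 169/500
Not equal → NOT independent

No, not independent


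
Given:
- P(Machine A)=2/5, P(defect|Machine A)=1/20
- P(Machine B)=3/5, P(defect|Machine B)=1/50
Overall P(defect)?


P(B) = Σ P(B|Aᵢ)×P(Aᵢ)
  1/20×2/5 = 1/50
  1/50×3/5 = 3/250
Sum = 4/125

P(defect) = 4/125 ≈ 3.20%


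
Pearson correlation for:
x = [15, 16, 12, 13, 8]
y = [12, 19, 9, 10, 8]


n=5, Σx=64, Σy=58, Σxy=786, Σx²=858, Σy²=750
r = (5×786 - 64×58)/√((5×858 - 64²)(5×750 - 58²))
= 218/√(194×386) = 218/√74884 ≈ 218/273.6494 ≈ 0.7966

r ≈ 0.7966


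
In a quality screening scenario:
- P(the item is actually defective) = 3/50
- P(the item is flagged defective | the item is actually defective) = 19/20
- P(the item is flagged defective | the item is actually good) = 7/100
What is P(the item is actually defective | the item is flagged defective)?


Using Bayes' theorem:
P(A|B) = P(B|A)·P(A) / P(B)

P(the item is flagged defective) = 19/20 × 3/50 + 7/100 × 47/50
= 57/1000 + 329/5000 = 307/2500

P(the item is actually defective|the item is flagged defective) = (57/1000) / (307/2500) = 285/614

P(the item is actually defective|the item is flagged defective) = 285/614 ≈ 46.42%


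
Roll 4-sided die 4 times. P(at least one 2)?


P(no 2)^4 = (3/4)^4 = 81/256
P(≥1) = 1 - 81/256 = 175/256

P = 175/256 ≈ 68.36%


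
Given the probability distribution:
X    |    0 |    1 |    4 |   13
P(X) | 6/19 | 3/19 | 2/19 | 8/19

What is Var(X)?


E[X] = 115/19
E[X²] = 73
Var(X) = E[X²] - (E[X])² = 73 - 13225/361 = 13128/361

Var(X) = 13128/361 ≈ 36.3657


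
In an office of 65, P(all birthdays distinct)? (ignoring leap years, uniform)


P(all different) = Π(365-i)/365 for i=0..64
= (365/365)×(364/365)×...×(301/365)
= 0.002317

P ≈ 0.0023 ≈ 0.23%


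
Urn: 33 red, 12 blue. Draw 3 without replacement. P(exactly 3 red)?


Hypergeometric: C(33,3)×C(12,0)/C(45,3)
= 5456×1/14190 = 248/645

P(X=3) = 248/645 ≈ 38.45%


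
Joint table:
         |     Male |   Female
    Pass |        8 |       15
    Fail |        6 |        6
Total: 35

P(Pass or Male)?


P(Pass∨Male) = P(Pass) + P(Male) - P(Pass∧Male)
= (23 + 14 - 8)/35 = 29/35

P = 29/35 ≈ 82.86%


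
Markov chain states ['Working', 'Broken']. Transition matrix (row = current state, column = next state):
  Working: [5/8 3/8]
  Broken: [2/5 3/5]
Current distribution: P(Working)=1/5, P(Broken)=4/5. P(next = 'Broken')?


P(next=Broken) = Σᵢ P(now=i)×P(i→Broken)
= 1/5×3/8 + 4/5×3/5
= 3/40 + 12/25 = 111/200

P = 111/200 ≈ 0.5550


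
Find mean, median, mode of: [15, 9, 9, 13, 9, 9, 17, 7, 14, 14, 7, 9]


Sorted: [7, 7, 9, 9, 9, 9, 9, 13, 14, 14, 15, 17]
Mean = 132/12 = 11
Median = 9
Freq: {15: 1, 9: 5, 13: 1, 17: 1, 7: 2, 14: 2}
Mode: [9]

Mean=11, Median=9, Mode=9


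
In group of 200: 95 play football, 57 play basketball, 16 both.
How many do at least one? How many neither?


|A∪B| = 95+57-16 = 136
Neither = 200-136 = 64

At least one: 136; Neither: 64


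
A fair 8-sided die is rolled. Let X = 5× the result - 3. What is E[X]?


E[die] = (1+8)/2 = 9/2
E[X] = 5×9/2 - 3 = 39/2

E[X] = 39/2


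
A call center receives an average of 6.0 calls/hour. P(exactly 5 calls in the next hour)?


Poisson(λ=6.0): P(X=5) = e^(-λ)×λ^k/k!
= e^(-6.0) × 6.0^5 / 5!
≈ 0.002478752177 × 7776 / 120 ≈ 0.160623

P(X=5) ≈ 0.160623 ≈ 16.06%


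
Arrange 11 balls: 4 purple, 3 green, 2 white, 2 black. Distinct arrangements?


11!/(4!×3!×2!×2!) = 69300

69300


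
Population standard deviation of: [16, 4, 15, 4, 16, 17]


Mean = 72/6 = 12
  (16-12)²=16
  (4-12)²=64
  (15-12)²=9
  (4-12)²=64
  (16-12)²=16
  (17-12)²=25
Σ(x-μ)² = 194
σ² = 194/6 = 97/3

σ = √(97/3) ≈ 5.6862


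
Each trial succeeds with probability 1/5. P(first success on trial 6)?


Geometric: P(X=6) = (1-p)^(k-1)×p = (4/5)^5×1/5 = 1024/15625

P(X=6) = 1024/15625 ≈ 6.55%


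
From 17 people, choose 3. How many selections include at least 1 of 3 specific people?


Complement: C(17,3) - C(14,3) = 680 - 364 = 316

316


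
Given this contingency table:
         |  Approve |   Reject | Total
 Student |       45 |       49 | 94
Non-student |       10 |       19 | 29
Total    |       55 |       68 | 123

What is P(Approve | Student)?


P(Approve | Student) = 45/(45+49) = 45/94

P(Approve|Student) = 45/94 ≈ 47.87%


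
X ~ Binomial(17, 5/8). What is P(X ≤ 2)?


P(X ≤ 2) = Σ P(X=i) for i=0..2
P(X=0) = 129140163/2251799813685248
P(X=1) = 3658971285/2251799813685248
P(X=2) = 6098285475/281474976710656
Sum = 3285899703/140737488355328

P(X ≤ 2) = 3285899703/140737488355328 ≈ 0.00%


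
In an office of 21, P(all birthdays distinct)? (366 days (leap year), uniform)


P(all different) = Π(366-i)/366 for i=0..20
= (366/366)×(365/366)×...×(346/366)
= 0.557221

P ≈ 0.5572 ≈ 55.72%


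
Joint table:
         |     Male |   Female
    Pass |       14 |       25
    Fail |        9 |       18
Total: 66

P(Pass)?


P(Pass) = (14+25)/66 = 39/66 = 13/22

P(Pass) = 13/22 ≈ 59.09%


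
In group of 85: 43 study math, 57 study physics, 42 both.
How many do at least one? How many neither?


|A∪B| = 43+57-42 = 58
Neither = 85-58 = 27

At least one: 58; Neither: 27


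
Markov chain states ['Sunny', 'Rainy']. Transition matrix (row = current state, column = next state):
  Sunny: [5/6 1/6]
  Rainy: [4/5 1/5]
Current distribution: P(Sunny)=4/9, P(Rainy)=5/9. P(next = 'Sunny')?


P(next=Sunny) = Σᵢ P(now=i)×P(i→Sunny)
= 4/9×5/6 + 5/9×4/5
= 10/27 + 4/9 = 22/27

P = 22/27 ≈ 0.8148


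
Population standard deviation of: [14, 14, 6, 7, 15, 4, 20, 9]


Mean = 89/8
  (14-89/8)²=529/64
  (14-89/8)²=529/64
  (6-89/8)²=1681/64
  (7-89/8)²=1089/64
  (15-89/8)²=961/64
  (4-89/8)²=3249/64
  (20-89/8)²=5041/64
  (9-89/8)²=289/64
Σ(x-μ)² = 1671/8
σ² = (1671/8)/8 = 1671/64

σ = √(1671/64) ≈ 5.1097


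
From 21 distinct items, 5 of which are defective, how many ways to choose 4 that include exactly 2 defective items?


Choose 2 of the 5 defective items and 2 of the other 16 items:
C(5,2)×C(16,2) = 10×120 = 1200

1200


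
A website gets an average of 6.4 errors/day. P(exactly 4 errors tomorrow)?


Poisson(λ=6.4): P(X=4) = e^(-λ)×λ^k/k!
= e^(-6.4) × 6.4^4 / 4!
≈ 0.001661557273 × 1677.7216 / 24 ≈ 0.116151

P(X=4) ≈ 0.116151 ≈ 11.62%


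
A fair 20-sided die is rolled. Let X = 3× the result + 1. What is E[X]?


E[die] = (1+20)/2 = 21/2
E[X] = 3×21/2 + 1 = 65/2

E[X] = 65/2


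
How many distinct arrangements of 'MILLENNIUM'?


Letters: 10, freq: {'M': 2, 'I': 2, 'L': 2, 'E': 1, 'N': 2, 'U': 1}
10!/(2!×2!×2!×1!×2!×1!) = 3628800/16 = 226800

226800


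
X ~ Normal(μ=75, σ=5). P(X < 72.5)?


z = (72.5-75)/5 = -0.5
P(Z < -0.5) = 0.3085

P(X < 72.5) ≈ 0.3085


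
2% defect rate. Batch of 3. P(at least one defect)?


P(all good) = (49/50)^3 = 117649/125000
P(≥1 defect) = 7351/125000

P = 7351/125000 ≈ 5.88%


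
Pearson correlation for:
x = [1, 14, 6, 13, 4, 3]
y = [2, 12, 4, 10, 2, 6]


n=6, Σx=41, Σy=36, Σxy=350, Σx²=427, Σy²=304
r = (6×350 - 41×36)/√((6×427 - 41²)(6×304 - 36²))
= 624/√(881×528) = 624/√465168 ≈ 624/682.0323 ≈ 0.9149

r ≈ 0.9149


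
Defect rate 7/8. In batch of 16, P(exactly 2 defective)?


Binomial: P(X=2) = C(16,2)×p^2×(1-p)^14
= 120 × 49/64 × 1/4398046511104 = 735/35184372088832

P(X=2) = 735/35184372088832 ≈ 0.00%


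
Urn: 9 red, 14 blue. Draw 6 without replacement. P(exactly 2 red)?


Hypergeometric: C(9,2)×C(14,4)/C(23,6)
= 36×1001/100947 = 156/437

P(X=2) = 156/437 ≈ 35.70%


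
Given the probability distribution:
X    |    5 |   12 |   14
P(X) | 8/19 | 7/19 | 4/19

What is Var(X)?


E[X] = 180/19
E[X²] = 1992/19
Var(X) = E[X²] - (E[X])² = 1992/19 - 32400/361 = 5448/361

Var(X) = 5448/361 ≈ 15.0914


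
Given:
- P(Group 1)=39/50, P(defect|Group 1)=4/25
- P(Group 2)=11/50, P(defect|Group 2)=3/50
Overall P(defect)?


P(B) = Σ P(B|Aᵢ)×P(Aᵢ)
  4/25×39/50 = 78/625
  3/50×11/50 = 33/2500
Sum = 69/500

P(defect) = 69/500 ≈ 13.80%


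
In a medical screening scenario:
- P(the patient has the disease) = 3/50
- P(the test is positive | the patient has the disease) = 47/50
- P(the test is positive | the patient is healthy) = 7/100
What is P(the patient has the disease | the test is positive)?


Using Bayes' theorem:
P(A|B) = P(B|A)·P(A) / P(B)

P(the test is positive) = 47/50 × 3/50 + 7/100 × 47/50
= 141/2500 + 329/5000 = 611/5000

P(the patient has the disease|the test is positive) = (141/2500) / (611/5000) = 6/13

P(the patient has the disease|the test is positive) = 6/13 ≈ 46.15%


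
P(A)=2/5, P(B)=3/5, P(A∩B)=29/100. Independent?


P(A)×P(B) = 6/25
P(A∩B) = 29/100
Not equal → NOT independent

No, not independent


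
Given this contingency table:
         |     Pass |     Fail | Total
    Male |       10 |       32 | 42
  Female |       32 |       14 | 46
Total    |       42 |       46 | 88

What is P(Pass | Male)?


P(Pass | Male) = 10/(10+32) = 10/42 = 5/21

P(Pass|Male) = 5/21 ≈ 23.81%


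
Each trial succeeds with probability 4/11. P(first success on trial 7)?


Geometric: P(X=7) = (1-p)^(k-1)×p = (7/11)^6×4/11 = 470596/19487171

P(X=7) = 470596/19487171 ≈ 2.41%


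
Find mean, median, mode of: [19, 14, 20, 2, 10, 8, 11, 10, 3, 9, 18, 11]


Sorted: [2, 3, 8, 9, 10, 10, 11, 11, 14, 18, 19, 20]
Mean = 135/12 = 45/4
Median = 21/2
Freq: {19: 1, 14: 1, 20: 1, 2: 1, 10: 2, 8: 1, 11: 2, 3: 1, 9: 1, 18: 1}
Mode: [10, 11]

Mean=45/4, Median=21/2, Mode=[10, 11]


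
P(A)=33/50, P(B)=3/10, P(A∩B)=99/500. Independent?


P(A)×P(B) = 99/500
P(A∩B) = 99/500
Equal ✓ → Independent

Yes, independent


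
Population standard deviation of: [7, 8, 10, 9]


Mean = 34/4 = 17/2
  (7-17/2)²=9/4
  (8-17/2)²=1/4
  (10-17/2)²=9/4
  (9-17/2)²=1/4
Σ(x-μ)² = 5
σ² = 5/4

σ = √(5/4) ≈ 1.1180


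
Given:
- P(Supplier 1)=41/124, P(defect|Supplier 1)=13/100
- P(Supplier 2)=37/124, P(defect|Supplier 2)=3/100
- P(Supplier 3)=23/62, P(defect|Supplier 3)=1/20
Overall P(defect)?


P(B) = Σ P(B|Aᵢ)×P(Aᵢ)
  13/100×41/124 = 533/12400
  3/100×37/124 = 111/12400
  1/20×23/62 = 23/1240
Sum = 437/6200

P(defect) = 437/6200 ≈ 7.05%


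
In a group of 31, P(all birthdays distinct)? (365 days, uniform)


P(all different) = Π(365-i)/365 for i=0..30
= (365/365)×(364/365)×...×(335/365)
= 0.269545

P ≈ 0.2695 ≈ 26.95%


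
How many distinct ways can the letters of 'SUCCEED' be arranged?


Letters: 7, freq: {'S': 1, 'U': 1, 'C': 2, 'E': 2, 'D': 1}
7!/(1!×1!×2!×2!×1!) = 5040/4 = 1260

1260


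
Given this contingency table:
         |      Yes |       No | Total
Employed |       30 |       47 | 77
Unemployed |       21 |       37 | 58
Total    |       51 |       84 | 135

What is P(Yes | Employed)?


P(Yes | Employed) = 30/(30+47) = 30/77

P(Yes|Employed) = 30/77 ≈ 38.96%


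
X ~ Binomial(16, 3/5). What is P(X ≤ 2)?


P(X ≤ 2) = Σ P(X=i) for i=0..2
P(X=0) = 65536/152587890625
P(X=1) = 1572864/152587890625
P(X=2) = 3538944/30517578125
Sum = 3866624/30517578125

P(X ≤ 2) = 3866624/30517578125 ≈ 0.01%


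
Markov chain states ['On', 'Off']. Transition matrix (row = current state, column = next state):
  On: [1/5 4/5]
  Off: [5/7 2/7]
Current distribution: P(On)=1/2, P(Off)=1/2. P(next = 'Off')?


P(next=Off) = Σᵢ P(now=i)×P(i→Off)
= 1/2×4/5 + 1/2×2/7
= 2/5 + 1/7 = 19/35

P = 19/35 ≈ 0.5429


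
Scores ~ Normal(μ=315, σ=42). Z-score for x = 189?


z = (x - μ)/σ = (189 - 315)/42 = -3.0

z = -3.0


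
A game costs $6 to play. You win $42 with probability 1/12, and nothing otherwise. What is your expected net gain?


E[gain] = (42-6)×1/12 + (-6)×11/12
= 3 - 11/2 = -5/2

Expected net gain = $-5/2 ≈ $-2.50


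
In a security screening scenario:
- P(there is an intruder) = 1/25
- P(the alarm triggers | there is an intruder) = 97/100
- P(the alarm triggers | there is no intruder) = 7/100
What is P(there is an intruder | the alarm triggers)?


Using Bayes' theorem:
P(A|B) = P(B|A)·P(A) / P(B)

P(the alarm triggers) = 97/100 × 1/25 + 7/100 × 24/25
= 97/2500 + 42/625 = 53/500

P(there is an intruder|the alarm triggers) = (97/2500) / (53/500) = 97/265

P(there is an intruder|the alarm triggers) = 97/265 ≈ 36.60%


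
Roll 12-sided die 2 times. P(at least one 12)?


P(no 12)^2 = (11/12)^2 = 121/144
P(≥1) = 1 - 121/144 = 23/144

P = 23/144 ≈ 15.97%


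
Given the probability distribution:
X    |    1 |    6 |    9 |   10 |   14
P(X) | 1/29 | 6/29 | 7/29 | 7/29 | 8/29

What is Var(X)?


E[X] = 282/29
E[X²] = 3052/29
Var(X) = E[X²] - (E[X])² = 3052/29 - 79524/841 = 8984/841

Var(X) = 8984/841 ≈ 10.6825


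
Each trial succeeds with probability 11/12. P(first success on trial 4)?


Geometric: P(X=4) = (1-p)^(k-1)×p = (1/12)^3×11/12 = 11/20736

P(X=4) = 11/20736 ≈ 0.05%


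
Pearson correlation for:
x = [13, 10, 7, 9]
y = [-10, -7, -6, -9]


n=4, Σx=39, Σy=-32, Σxy=-323, Σx²=399, Σy²=266
r = (4×(-323) - 39×(-32))/√((4×399 - 39²)(4×266 - (-32)²))
= -44/√(75×40) = -44/√3000 ≈ -44/54.7723 ≈ -0.8033

r ≈ -0.8033


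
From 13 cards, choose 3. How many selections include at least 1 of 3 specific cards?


Complement: C(13,3) - C(10,3) = 286 - 120 = 166

166


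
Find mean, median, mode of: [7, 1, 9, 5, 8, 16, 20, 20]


Sorted: [1, 5, 7, 8, 9, 16, 20, 20]
Mean = 86/8 = 43/4
Median = 17/2
Freq: {7: 1, 1: 1, 9: 1, 5: 1, 8: 1, 16: 1, 20: 2}
Mode: [20]

Mean=43/4, Median=17/2, Mode=20


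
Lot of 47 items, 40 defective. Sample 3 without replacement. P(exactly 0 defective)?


Hypergeometric: C(40,0)×C(7,3)/C(47,3)
= 1×35/16215 = 7/3243

P(X=0) = 7/3243 ≈ 0.22%


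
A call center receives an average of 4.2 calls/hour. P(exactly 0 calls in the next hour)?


Poisson(λ=4.2): P(X=0) = e^(-λ)×λ^k/k!
= e^(-4.2) × 4.2^0 / 0!
≈ 0.01499557682 × 1 / 1 ≈ 0.014996

P(X=0) ≈ 0.014996 ≈ 1.50%


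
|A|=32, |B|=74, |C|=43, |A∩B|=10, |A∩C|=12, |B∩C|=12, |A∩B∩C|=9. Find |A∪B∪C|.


|A∪B∪C| = 32+74+43-10-12-12+9 = 124

|A∪B∪C| = 124


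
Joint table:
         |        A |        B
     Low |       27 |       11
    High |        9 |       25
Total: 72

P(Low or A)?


P(Low∨A) = P(Low) + P(A) - P(Low∧A)
= (38 + 36 - 27)/72 = 47/72

P = 47/72 ≈ 65.28%


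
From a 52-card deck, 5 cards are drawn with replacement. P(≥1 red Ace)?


P(not a red Ace) = 50/52 = 25/26
P(none in 5 draws) = (25/26)^5 = 9765625/11881376
P(≥1 red Ace) = 1 - 9765625/11881376 = 2115751/11881376

P = 2115751/11881376 ≈ 17.81%


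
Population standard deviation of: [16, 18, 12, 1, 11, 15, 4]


Mean = 77/7 = 11
  (16-11)²=25
  (18-11)²=49
  (12-11)²=1
  (1-11)²=100
  (11-11)²=0
  (15-11)²=16
  (4-11)²=49
Σ(x-μ)² = 240
σ² = 240/7

σ = √(240/7) ≈ 5.8554


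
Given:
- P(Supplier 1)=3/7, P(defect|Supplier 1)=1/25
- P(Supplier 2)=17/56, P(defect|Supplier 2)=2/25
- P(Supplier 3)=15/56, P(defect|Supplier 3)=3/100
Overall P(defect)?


P(B) = Σ P(B|Aᵢ)×P(Aᵢ)
  1/25×3/7 = 3/175
  2/25×17/56 = 17/700
  3/100×15/56 = 9/1120
Sum = 277/5600

P(defect) = 277/5600 ≈ 4.95%


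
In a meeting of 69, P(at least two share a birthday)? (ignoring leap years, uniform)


P(all different) = Π(365-i)/365 for i=0..68
= 0.001036
P(match) = 1 - 0.001036 = 0.998964

P ≈ 0.9990 ≈ 99.90%


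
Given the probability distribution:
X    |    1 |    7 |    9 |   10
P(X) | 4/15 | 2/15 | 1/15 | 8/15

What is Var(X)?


E[X] = 107/15
E[X²] = 983/15
Var(X) = E[X²] - (E[X])² = 983/15 - 11449/225 = 3296/225

Var(X) = 3296/225 ≈ 14.6489


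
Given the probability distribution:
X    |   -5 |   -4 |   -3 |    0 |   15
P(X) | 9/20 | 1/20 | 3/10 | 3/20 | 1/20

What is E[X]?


E[X] = Σ x·P(X=x)
= (-5)×(9/20) + (-4)×(1/20) + (-3)×(3/10) + (0)×(3/20) + (15)×(1/20)
= -13/5

E[X] = -13/5


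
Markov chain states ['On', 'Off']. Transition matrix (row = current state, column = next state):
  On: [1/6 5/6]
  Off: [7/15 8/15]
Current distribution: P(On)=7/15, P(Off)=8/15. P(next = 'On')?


P(next=On) = Σᵢ P(now=i)×P(i→On)
= 7/15×1/6 + 8/15×7/15
= 7/90 + 56/225 = 49/150

P = 49/150 ≈ 0.3267


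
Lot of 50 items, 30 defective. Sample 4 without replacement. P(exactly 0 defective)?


Hypergeometric: C(30,0)×C(20,4)/C(50,4)
= 1×4845/230300 = 969/46060

P(X=0) = 969/46060 ≈ 2.10%


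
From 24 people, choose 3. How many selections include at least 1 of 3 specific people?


Complement: C(24,3) - C(21,3) = 2024 - 1330 = 694

694


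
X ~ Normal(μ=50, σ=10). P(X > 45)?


z = (45-50)/10 = -0.5
P(X > 45) = 1 - P(Z ≤ -0.5) = 1 - 0.3085 = 0.6915

P(X > 45) ≈ 0.6915


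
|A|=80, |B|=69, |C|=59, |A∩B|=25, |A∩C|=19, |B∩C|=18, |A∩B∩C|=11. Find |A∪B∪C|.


|A∪B∪C| = 80+69+59-25-19-18+11 = 157

|A∪B∪C| = 157


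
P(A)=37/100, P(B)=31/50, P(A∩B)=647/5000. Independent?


P(A)×P(B) = 1147/5000
P(A∩B) = 647/5000
Not equal → NOT independent

No, not independent


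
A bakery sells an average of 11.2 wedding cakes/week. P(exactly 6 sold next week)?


Poisson(λ=11.2): P(X=6) = e^(-λ)×λ^k/k!
= e^(-11.2) × 11.2^6 / 6!
≈ 1.367419607e-05 × 1973822.68518 / 720 ≈ 0.037487

P(X=6) ≈ 0.037487 ≈ 3.75%


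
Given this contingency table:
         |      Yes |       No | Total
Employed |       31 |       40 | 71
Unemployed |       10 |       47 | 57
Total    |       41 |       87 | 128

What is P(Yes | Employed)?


P(Yes | Employed) = 31/(31+40) = 31/71

P(Yes|Employed) = 31/71 ≈ 43.66%


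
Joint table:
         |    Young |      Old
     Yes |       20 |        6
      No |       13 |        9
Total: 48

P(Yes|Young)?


P(Yes|Young) = 20/(20+13) = 20/33

P = 20/33 ≈ 60.61%


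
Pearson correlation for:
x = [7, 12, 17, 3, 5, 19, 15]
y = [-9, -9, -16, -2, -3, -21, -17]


n=7, Σx=78, Σy=-77, Σxy=-1118, Σx²=1102, Σy²=1161
r = (7×(-1118) - 78×(-77))/√((7×1102 - 78²)(7×1161 - (-77)²))
= -1820/√(1630×2198) = -1820/√3582740 ≈ -1820/1892.8127 ≈ -0.9615

r ≈ -0.9615


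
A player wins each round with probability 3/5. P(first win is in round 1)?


Geometric: P(X=1) = (1-p)^(k-1)×p = (2/5)^0×3/5 = 3/5

P(X=1) = 3/5 ≈ 60.00%


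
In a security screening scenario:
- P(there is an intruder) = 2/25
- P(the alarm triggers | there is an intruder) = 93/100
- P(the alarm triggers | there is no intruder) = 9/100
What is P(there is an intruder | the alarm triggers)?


Using Bayes' theorem:
P(A|B) = P(B|A)·P(A) / P(B)

P(the alarm triggers) = 93/100 × 2/25 + 9/100 × 23/25
= 93/1250 + 207/2500 = 393/2500

P(there is an intruder|the alarm triggers) = (93/1250) / (393/2500) = 62/131

P(there is an intruder|the alarm triggers) = 62/131 ≈ 47.33%
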